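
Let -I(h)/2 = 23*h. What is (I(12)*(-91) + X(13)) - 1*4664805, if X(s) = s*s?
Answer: -4614404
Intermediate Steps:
I(h) = -46*h
X(s) = s²
(I(12)*(-91) + X(13)) - 1*4664805 = (-46*12*(-91) + 13²) - 1*4664805 = (-552*(-91) + 169) - 4664805 = (50232 + 169) - 4664805 = 50401 - 4664805 = -4614404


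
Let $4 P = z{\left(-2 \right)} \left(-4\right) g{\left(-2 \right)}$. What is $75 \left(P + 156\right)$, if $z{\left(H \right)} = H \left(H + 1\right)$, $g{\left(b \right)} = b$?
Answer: $12000$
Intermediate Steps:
$z{\left(H \right)} = H \left(1 + H\right)$
$P = 4$ ($P = \frac{- 2 \left(1 - 2\right) \left(-4\right) \left(-2\right)}{4} = \frac{\left(-2\right) \left(-1\right) \left(-4\right) \left(-2\right)}{4} = \frac{2 \left(-4\right) \left(-2\right)}{4} = \frac{\left(-8\right) \left(-2\right)}{4} = \frac{1}{4} \cdot 16 = 4$)
$75 \left(P + 156\right) = 75 \left(4 + 156\right) = 75 \cdot 160 = 12000$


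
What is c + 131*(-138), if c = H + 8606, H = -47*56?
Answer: -12104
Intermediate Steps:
H = -2632
c = 5974 (c = -2632 + 8606 = 5974)
c + 131*(-138) = 5974 + 131*(-138) = 5974 - 18078 = -12104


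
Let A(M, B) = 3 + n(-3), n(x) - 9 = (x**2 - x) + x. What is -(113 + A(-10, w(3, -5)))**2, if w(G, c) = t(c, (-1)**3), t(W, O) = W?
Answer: -17956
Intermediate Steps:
n(x) = 9 + x**2 (n(x) = 9 + ((x**2 - x) + x) = 9 + x**2)
w(G, c) = c
A(M, B) = 21 (A(M, B) = 3 + (9 + (-3)**2) = 3 + (9 + 9) = 3 + 18 = 21)
-(113 + A(-10, w(3, -5)))**2 = -(113 + 21)**2 = -1*134**2 = -1*17956 = -17956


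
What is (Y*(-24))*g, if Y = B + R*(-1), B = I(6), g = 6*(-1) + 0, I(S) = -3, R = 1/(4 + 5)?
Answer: -448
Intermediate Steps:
R = ⅑ (R = 1/9 = ⅑ ≈ 0.11111)
g = -6 (g = -6 + 0 = -6)
B = -3
Y = -28/9 (Y = -3 + (⅑)*(-1) = -3 - ⅑ = -28/9 ≈ -3.1111)
(Y*(-24))*g = -28/9*(-24)*(-6) = (224/3)*(-6) = -448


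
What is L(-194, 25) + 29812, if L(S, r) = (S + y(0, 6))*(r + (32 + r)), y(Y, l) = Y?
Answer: 13904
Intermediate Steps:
L(S, r) = S*(32 + 2*r) (L(S, r) = (S + 0)*(r + (32 + r)) = S*(32 + 2*r))
L(-194, 25) + 29812 = 2*(-194)*(16 + 25) + 29812 = 2*(-194)*41 + 29812 = -15908 + 29812 = 13904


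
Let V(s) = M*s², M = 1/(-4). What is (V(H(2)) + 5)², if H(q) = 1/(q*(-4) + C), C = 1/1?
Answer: 958441/38416 ≈ 24.949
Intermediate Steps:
C = 1
M = -¼ (M = 1*(-¼) = -¼ ≈ -0.25000)
H(q) = 1/(1 - 4*q) (H(q) = 1/(q*(-4) + 1) = 1/(-4*q + 1) = 1/(1 - 4*q))
V(s) = -s²/4
(V(H(2)) + 5)² = (-1/(4*(-1 + 4*2)²) + 5)² = (-1/(4*(-1 + 8)²) + 5)² = (-(-1/7)²/4 + 5)² = (-(-1*⅐)²/4 + 5)² = (-(-⅐)²/4 + 5)² = (-¼*1/49 + 5)² = (-1/196 + 5)² = (979/196)² = 958441/38416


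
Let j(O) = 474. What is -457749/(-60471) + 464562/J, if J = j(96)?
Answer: 524250032/530801 ≈ 987.66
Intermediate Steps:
J = 474
-457749/(-60471) + 464562/J = -457749/(-60471) + 464562/474 = -457749*(-1/60471) + 464562*(1/474) = 50861/6719 + 77427/79 = 524250032/530801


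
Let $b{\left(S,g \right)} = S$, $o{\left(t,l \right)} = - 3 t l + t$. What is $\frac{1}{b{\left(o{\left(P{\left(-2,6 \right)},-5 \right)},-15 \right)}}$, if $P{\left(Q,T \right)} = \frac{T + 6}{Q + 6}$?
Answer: $\frac{1}{48} \approx 0.020833$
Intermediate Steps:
$P{\left(Q,T \right)} = \frac{6 + T}{6 + Q}$
$o{\left(t,l \right)} = t - 3 l t$ ($o{\left(t,l \right)} = - 3 l t + t = t - 3 l t$)
$\frac{1}{b{\left(o{\left(P{\left(-2,6 \right)},-5 \right)},-15 \right)}} = \frac{1}{\frac{6 + 6}{6 - 2} \left(1 - -15\right)} = \frac{1}{\frac{1}{4} \cdot 12 \left(1 + 15\right)} = \frac{1}{\frac{1}{4} \cdot 12 \cdot 16} = \frac{1}{3 \cdot 16} = \frac{1}{48}$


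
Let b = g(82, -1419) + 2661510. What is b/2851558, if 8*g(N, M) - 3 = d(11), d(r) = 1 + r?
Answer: 21292095/22812464 ≈ 0.93335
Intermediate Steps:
g(N, M) = 15/8 (g(N, M) = 3/8 + (1 + 11)/8 = 3/8 + (⅛)*12 = 3/8 + 3/2 = 15/8)
b = 21292095/8 (b = 15/8 + 2661510 = 21292095/8 ≈ 2.6615e+6)
b/2851558 = (21292095/8)/2851558 = (21292095/8)*(1/2851558) = 21292095/22812464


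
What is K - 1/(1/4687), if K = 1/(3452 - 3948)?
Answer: -2324753/496 ≈ -4687.0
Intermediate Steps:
K = -1/496 (K = 1/(-496) = -1/496 ≈ -0.0020161)
K - 1/(1/4687) = -1/496 - 1/(1/4687) = -1/496 - 1/1/4687 = -1/496 - 1*4687 = -1/496 - 4687 = -2324753/496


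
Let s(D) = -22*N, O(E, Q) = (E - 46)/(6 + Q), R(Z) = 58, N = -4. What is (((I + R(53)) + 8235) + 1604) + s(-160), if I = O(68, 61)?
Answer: 669017/67 ≈ 9985.3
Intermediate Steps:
O(E, Q) = (-46 + E)/(6 + Q)
I = 22/67 (I = (-46 + 68)/(6 + 61) = 22/67 ≈ 0.32836)
s(D) = 88 (s(D) = -22*(-4) = 88)
(((I + R(53)) + 8235) + 1604) + s(-160) = (((22/67 + 58) + 8235) + 1604) + 88 = ((3908/67 + 8235) + 1604) + 88 = (555653/67 + 1604) + 88 = 663121/67 + 88 = 669017/67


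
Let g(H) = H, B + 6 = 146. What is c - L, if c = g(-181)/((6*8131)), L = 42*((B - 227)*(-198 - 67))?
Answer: -47239971841/48786 ≈ -9.6831e+5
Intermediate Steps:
B = 140 (B = -6 + 146 = 140)
L = 968310 (L = 42*((140 - 227)*(-198 - 67)) = 42*(-87*(-265)) = 42*23055 = 968310)
c = -181/48786 (c = -181/(6*8131) = -181/48786 ≈ -0.0037101)
c - L = -181/48786 - 1*968310 = -181/48786 - 968310 = -47239971841/48786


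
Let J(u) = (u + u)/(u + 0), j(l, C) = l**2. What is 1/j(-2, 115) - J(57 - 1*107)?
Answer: -7/4 ≈ -1.7500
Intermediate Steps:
J(u) = 2 (J(u) = (2*u)/u = 2)
1/j(-2, 115) - J(57 - 1*107) = 1/((-2)**2) - 1*2 = 1/4 - 2 = -7/4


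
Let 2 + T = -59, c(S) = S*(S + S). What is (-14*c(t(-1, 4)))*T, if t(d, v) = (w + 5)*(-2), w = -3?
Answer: 27328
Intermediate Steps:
t(d, v) = -4 (t(d, v) = (-3 + 5)*(-2) = 2*(-2) = -4)
c(S) = 2*S² (c(S) = S*(2*S) = 2*S²)
T = -61 (T = -2 - 59 = -61)
(-14*c(t(-1, 4)))*T = -28*(-4)²*(-61) = -28*16*(-61) = -14*32*(-61) = -448*(-61) = 27328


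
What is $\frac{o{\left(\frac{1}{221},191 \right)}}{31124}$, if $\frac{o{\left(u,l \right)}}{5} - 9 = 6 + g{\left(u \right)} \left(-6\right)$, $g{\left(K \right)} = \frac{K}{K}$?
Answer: $\frac{45}{31124} \approx 0.0014458$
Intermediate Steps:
$g{\left(K \right)} = 1$
$o{\left(u,l \right)} = 45$ ($o{\left(u,l \right)} = 45 + 5 \left(6 + 1 \left(-6\right)\right) = 45 + 5 \left(6 - 6\right) = 45 + 5 \cdot 0 = 45 + 0 = 45$)
$\frac{o{\left(\frac{1}{221},191 \right)}}{31124} = \frac{45}{31124}$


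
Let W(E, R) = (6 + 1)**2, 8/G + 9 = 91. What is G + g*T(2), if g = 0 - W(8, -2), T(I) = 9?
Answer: -18077/41 ≈ -440.90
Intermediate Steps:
G = 4/41 (G = 8/(-9 + 91) = 8/82 = 8*(1/82) = 4/41 ≈ 0.097561)
W(E, R) = 49 (W(E, R) = 7**2 = 49)
g = -49 (g = 0 - 1*49 = 0 - 49 = -49)
G + g*T(2) = 4/41 - 49*9 = 4/41 - 441 = -18077/41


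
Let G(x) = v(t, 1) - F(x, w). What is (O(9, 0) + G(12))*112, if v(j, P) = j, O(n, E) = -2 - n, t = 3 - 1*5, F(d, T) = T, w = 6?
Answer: -2128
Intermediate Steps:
t = -2 (t = 3 - 5 = -2)
G(x) = -8 (G(x) = -2 - 1*6 = -2 - 6 = -8)
(O(9, 0) + G(12))*112 = ((-2 - 1*9) - 8)*112 = ((-2 - 9) - 8)*112 = (-11 - 8)*112 = -19*112 = -2128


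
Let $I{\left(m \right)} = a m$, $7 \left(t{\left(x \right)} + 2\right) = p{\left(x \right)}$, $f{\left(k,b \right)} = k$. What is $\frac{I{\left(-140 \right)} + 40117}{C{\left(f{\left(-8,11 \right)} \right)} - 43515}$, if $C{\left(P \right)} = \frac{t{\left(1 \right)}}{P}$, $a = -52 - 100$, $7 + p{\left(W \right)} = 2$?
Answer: $- \frac{3438232}{2436821} \approx -1.4109$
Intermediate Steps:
$p{\left(W \right)} = -5$ ($p{\left(W \right)} = -7 + 2 = -5$)
$a = -152$ ($a = -52 - 100 = -152$)
$t{\left(x \right)} = - \frac{19}{7}$ ($t{\left(x \right)} = -2 + \frac{1}{7} \left(-5\right) = -2 - \frac{5}{7} = - \frac{19}{7}$)
$I{\left(m \right)} = - 152 m$
$C{\left(P \right)} = - \frac{19}{7 P}$
$\frac{I{\left(-140 \right)} + 40117}{C{\left(f{\left(-8,11 \right)} \right)} - 43515} = \frac{\left(-152\right) \left(-140\right) + 40117}{- \frac{19}{7 \left(-8\right)} - 43515} = \frac{21280 + 40117}{\left(- \frac{19}{7}\right) \left(- \frac{1}{8}\right) - 43515} = \frac{61397}{\frac{19}{56} - 43515} = \frac{61397}{- \frac{2436821}{56}} = 61397 \left(- \frac{56}{2436821}\right) = - \frac{3438232}{2436821}$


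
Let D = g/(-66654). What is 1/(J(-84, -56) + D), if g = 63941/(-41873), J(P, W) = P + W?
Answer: -2791002942/390740347939 ≈ -0.0071429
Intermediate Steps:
g = -63941/41873 (g = 63941*(-1/41873) = -63941/41873 ≈ -1.5270)
D = 63941/2791002942 (D = -63941/41873/(-66654) = -63941/41873*(-1/66654) = 63941/2791002942 ≈ 2.2910e-5)
1/(J(-84, -56) + D) = 1/((-84 - 56) + 63941/2791002942) = 1/(-140 + 63941/2791002942) = 1/(-390740347939/2791002942) = -2791002942/390740347939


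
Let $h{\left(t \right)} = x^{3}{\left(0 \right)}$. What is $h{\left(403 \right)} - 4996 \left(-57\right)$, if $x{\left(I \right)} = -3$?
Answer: $284745$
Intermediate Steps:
$h{\left(t \right)} = -27$ ($h{\left(t \right)} = \left(-3\right)^{3} = -27$)
$h{\left(403 \right)} - 4996 \left(-57\right) = -27 - 4996 \left(-57\right) = -27 - -284772 = -27 + 284772 = 284745$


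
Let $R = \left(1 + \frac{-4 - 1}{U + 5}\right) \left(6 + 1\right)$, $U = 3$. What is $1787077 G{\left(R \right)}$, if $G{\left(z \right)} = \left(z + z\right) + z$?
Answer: $\frac{112585851}{8} \approx 1.4073 \cdot 10^{7}$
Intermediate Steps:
$R = \frac{21}{8}$ ($R = \left(1 + \frac{-4 - 1}{3 + 5}\right) \left(6 + 1\right) = \left(1 - \frac{5}{8}\right) 7 = \frac{3}{8} \cdot 7 = \frac{21}{8} \approx 2.625$)
$G{\left(z \right)} = 3 z$ ($G{\left(z \right)} = 2 z + z = 3 z$)
$1787077 G{\left(R \right)} = 1787077 \cdot 3 \cdot \frac{21}{8} = 1787077 \cdot \frac{63}{8} = \frac{112585851}{8}$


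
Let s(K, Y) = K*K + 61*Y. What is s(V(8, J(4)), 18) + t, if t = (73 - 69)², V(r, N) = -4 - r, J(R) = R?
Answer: 1258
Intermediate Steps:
s(K, Y) = K² + 61*Y
t = 16 (t = 4² = 16)
s(V(8, J(4)), 18) + t = ((-4 - 1*8)² + 61*18) + 16 = ((-4 - 8)² + 1098) + 16 = ((-12)² + 1098) + 16 = (144 + 1098) + 16 = 1242 + 16 = 1258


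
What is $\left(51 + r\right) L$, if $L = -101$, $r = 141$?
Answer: $-19392$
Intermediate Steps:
$\left(51 + r\right) L = \left(51 + 141\right) \left(-101\right) = 192 \left(-101\right) = -19392$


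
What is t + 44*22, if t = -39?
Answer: 929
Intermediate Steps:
t + 44*22 = -39 + 44*22 = -39 + 968 = 929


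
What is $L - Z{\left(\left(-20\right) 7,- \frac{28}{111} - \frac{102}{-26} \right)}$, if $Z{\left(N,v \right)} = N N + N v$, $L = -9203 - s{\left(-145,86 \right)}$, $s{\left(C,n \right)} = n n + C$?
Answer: $- \frac{51284342}{1443} \approx -35540.0$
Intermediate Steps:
$s{\left(C,n \right)} = C + n^{2}$ ($s{\left(C,n \right)} = n^{2} + C = C + n^{2}$)
$L = -16454$ ($L = -9203 - \left(-145 + 86^{2}\right) = -9203 - \left(-145 + 7396\right) = -9203 - 7251 = -16454$)
$Z{\left(N,v \right)} = N^{2} + N v$
$L - Z{\left(\left(-20\right) 7,- \frac{28}{111} - \frac{102}{-26} \right)} = -16454 - \left(-20\right) 7 \left(\left(-20\right) 7 - \left(- \frac{51}{13} + \frac{28}{111}\right)\right) = -16454 - - 140 \left(-140 - - \frac{5297}{1443}\right) = -16454 - - 140 \left(-140 + \left(- \frac{28}{111} + \frac{51}{13}\right)\right) = -16454 - - 140 \left(-140 + \frac{5297}{1443}\right) = -16454 - \left(-140\right) \left(- \frac{196723}{1443}\right) = -16454 - \frac{27541220}{1443} = - \frac{51284342}{1443}$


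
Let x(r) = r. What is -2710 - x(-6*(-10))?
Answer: -2770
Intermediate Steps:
-2710 - x(-6*(-10)) = -2710 - (-6)*(-10) = -2710 - 1*60 = -2710 - 60 = -2770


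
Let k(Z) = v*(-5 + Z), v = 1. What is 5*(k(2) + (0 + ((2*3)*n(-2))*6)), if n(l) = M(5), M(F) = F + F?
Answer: 1785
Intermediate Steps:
M(F) = 2*F
n(l) = 10 (n(l) = 2*5 = 10)
k(Z) = -5 + Z (k(Z) = 1*(-5 + Z) = -5 + Z)
5*(k(2) + (0 + ((2*3)*n(-2))*6)) = 5*((-5 + 2) + (0 + ((2*3)*10)*6)) = 5*(-3 + (0 + (6*10)*6)) = 5*(-3 + (0 + 60*6)) = 5*(-3 + (0 + 360)) = 5*(-3 + 360) = 5*357 = 1785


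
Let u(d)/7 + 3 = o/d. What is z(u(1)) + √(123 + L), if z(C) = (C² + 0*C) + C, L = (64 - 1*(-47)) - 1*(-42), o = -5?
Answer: 3080 + 2*√69 ≈ 3096.6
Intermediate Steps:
u(d) = -21 - 35/d (u(d) = -21 + 7*(-5/d) = -21 - 35/d)
L = 153 (L = (64 + 47) + 42 = 111 + 42 = 153)
z(C) = C + C² (z(C) = (C² + 0) + C = C² + C = C + C²)
z(u(1)) + √(123 + L) = (-21 - 35/1)*(1 + (-21 - 35/1)) + √(123 + 153) = (-21 - 35*1)*(1 + (-21 - 35*1)) + √276 = (-21 - 35)*(1 + (-21 - 35)) + 2*√69 = -56*(1 - 56) + 2*√69 = -56*(-55) + 2*√69 = 3080 + 2*√69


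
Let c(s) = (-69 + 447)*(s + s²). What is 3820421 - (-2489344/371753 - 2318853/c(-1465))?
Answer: 383809494222192767423/100462441499280 ≈ 3.8204e+6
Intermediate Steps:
c(s) = 378*s + 378*s² (c(s) = 378*(s + s²) = 378*s + 378*s²)
3820421 - (-2489344/371753 - 2318853/c(-1465)) = 3820421 - (-2489344/371753 - 2318853*(-1/(553770*(1 - 1465)))) = 3820421 - (-2489344*1/371753 - 2318853/(378*(-1465)*(-1464))) = 3820421 - (-2489344/371753 - 2318853/810719280) = 3820421 - (-2489344/371753 - 2318853*1/810719280) = 3820421 - (-2489344/371753 - 772951/270239760) = 3820421 - 1*(-673007071970543/100462441499280) = 3820421 + 673007071970543/100462441499280 = 383809494222192767423/100462441499280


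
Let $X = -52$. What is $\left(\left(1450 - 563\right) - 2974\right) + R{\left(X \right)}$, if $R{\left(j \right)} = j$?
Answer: $-2139$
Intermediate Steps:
$\left(\left(1450 - 563\right) - 2974\right) + R{\left(X \right)} = \left(\left(1450 - 563\right) - 2974\right) - 52 = \left(887 - 2974\right) - 52 = -2087 - 52 = -2139$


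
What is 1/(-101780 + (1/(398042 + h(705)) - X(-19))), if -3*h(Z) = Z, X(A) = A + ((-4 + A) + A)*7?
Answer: -397807/40364282868 ≈ -9.8554e-6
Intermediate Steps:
X(A) = -28 + 15*A (X(A) = A + (-4 + 2*A)*7 = A + (-28 + 14*A) = -28 + 15*A)
h(Z) = -Z/3
1/(-101780 + (1/(398042 + h(705)) - X(-19))) = 1/(-101780 + (1/(398042 - 1/3*705) - (-28 + 15*(-19)))) = 1/(-101780 + (1/(398042 - 235) - (-28 - 285))) = 1/(-101780 + (1/397807 - 1*(-313))) = 1/(-101780 + (1/397807 + 313)) = 1/(-101780 + 124513592/397807) = 1/(-40364282868/397807) = -397807/40364282868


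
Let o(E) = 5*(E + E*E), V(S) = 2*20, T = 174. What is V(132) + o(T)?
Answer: 152290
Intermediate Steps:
V(S) = 40
o(E) = 5*E + 5*E**2 (o(E) = 5*(E + E**2) = 5*E + 5*E**2)
V(132) + o(T) = 40 + 5*174*(1 + 174) = 40 + 5*174*175 = 40 + 152250 = 152290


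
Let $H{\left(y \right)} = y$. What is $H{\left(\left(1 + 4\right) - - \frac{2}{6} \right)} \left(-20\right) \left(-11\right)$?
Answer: $\frac{3520}{3} \approx 1173.3$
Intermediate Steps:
$H{\left(\left(1 + 4\right) - - \frac{2}{6} \right)} \left(-20\right) \left(-11\right) = \left(\left(1 + 4\right) - - \frac{2}{6}\right) \left(-20\right) \left(-11\right) = \left(5 - \left(-2\right) \frac{1}{6}\right) \left(-20\right) \left(-11\right) = \left(5 - - \frac{1}{3}\right) \left(-20\right) \left(-11\right) = \left(5 + \frac{1}{3}\right) \left(-20\right) \left(-11\right) = \frac{16}{3} \left(-20\right) \left(-11\right) = \left(- \frac{320}{3}\right) \left(-11\right) = \frac{3520}{3}$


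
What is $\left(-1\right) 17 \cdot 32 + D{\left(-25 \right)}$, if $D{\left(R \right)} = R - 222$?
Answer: $-791$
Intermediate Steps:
$D{\left(R \right)} = -222 + R$
$\left(-1\right) 17 \cdot 32 + D{\left(-25 \right)} = \left(-1\right) 17 \cdot 32 - 247 = \left(-17\right) 32 - 247 = -544 - 247 = -791$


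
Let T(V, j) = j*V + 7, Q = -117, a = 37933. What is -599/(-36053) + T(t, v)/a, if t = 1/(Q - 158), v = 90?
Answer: 1262934136/75217914695 ≈ 0.016790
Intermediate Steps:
t = -1/275 (t = 1/(-117 - 158) = 1/(-275) = -1/275 ≈ -0.0036364)
T(V, j) = 7 + V*j (T(V, j) = V*j + 7 = 7 + V*j)
-599/(-36053) + T(t, v)/a = -599/(-36053) + (7 - 1/275*90)/37933 = -599*(-1/36053) + (7 - 18/55)*(1/37933) = 599/36053 + (367/55)*(1/37933) = 599/36053 + 367/2086315 = 1262934136/75217914695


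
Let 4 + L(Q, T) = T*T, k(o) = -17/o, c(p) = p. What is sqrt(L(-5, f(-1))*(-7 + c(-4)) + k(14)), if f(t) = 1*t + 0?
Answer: sqrt(6230)/14 ≈ 5.6379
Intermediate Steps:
f(t) = t (f(t) = t + 0 = t)
L(Q, T) = -4 + T**2 (L(Q, T) = -4 + T*T = -4 + T**2)
sqrt(L(-5, f(-1))*(-7 + c(-4)) + k(14)) = sqrt((-4 + (-1)**2)*(-7 - 4) - 17/14) = sqrt((-4 + 1)*(-11) - 17*1/14) = sqrt(-3*(-11) - 17/14) = sqrt(33 - 17/14) = sqrt(445/14) = sqrt(6230)/14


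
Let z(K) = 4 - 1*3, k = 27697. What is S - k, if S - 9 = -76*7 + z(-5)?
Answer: -28219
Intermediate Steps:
z(K) = 1 (z(K) = 4 - 3 = 1)
S = -522 (S = 9 + (-76*7 + 1) = 9 + (-532 + 1) = 9 - 531 = -522)
S - k = -522 - 1*27697 = -522 - 27697 = -28219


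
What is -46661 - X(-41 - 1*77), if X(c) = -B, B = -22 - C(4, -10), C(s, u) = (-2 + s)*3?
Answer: -46689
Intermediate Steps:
C(s, u) = -6 + 3*s
B = -28 (B = -22 - (-6 + 3*4) = -22 - (-6 + 12) = -22 - 1*6 = -22 - 6 = -28)
X(c) = 28 (X(c) = -1*(-28) = 28)
-46661 - X(-41 - 1*77) = -46661 - 1*28 = -46661 - 28 = -46689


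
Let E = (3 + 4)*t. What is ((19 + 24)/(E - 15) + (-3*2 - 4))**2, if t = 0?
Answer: 37249/225 ≈ 165.55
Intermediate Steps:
E = 0 (E = (3 + 4)*0 = 7*0 = 0)
((19 + 24)/(E - 15) + (-3*2 - 4))**2 = ((19 + 24)/(0 - 15) + (-3*2 - 4))**2 = (43/(-15) + (-6 - 4))**2 = (43*(-1/15) - 10)**2 = (-43/15 - 10)**2 = (-193/15)**2 = 37249/225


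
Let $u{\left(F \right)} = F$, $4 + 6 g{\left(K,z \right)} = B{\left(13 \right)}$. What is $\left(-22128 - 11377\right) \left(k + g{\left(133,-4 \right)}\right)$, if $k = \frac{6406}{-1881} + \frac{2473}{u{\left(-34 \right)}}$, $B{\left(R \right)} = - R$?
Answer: $\frac{84612186800}{31977} \approx 2.646 \cdot 10^{6}$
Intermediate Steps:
$g{\left(K,z \right)} = - \frac{17}{6}$ ($g{\left(K,z \right)} = - \frac{2}{3} + \frac{\left(-1\right) 13}{6} = - \frac{2}{3} + \frac{1}{6} \left(-13\right) = - \frac{2}{3} - \frac{13}{6} = - \frac{17}{6}$)
$k = - \frac{4869517}{63954}$ ($k = \frac{6406}{-1881} + \frac{2473}{-34} = 6406 \left(- \frac{1}{1881}\right) + 2473 \left(- \frac{1}{34}\right) = - \frac{6406}{1881} - \frac{2473}{34} = - \frac{4869517}{63954} \approx -76.141$)
$\left(-22128 - 11377\right) \left(k + g{\left(133,-4 \right)}\right) = \left(-22128 - 11377\right) \left(- \frac{4869517}{63954} - \frac{17}{6}\right) = \left(-33505\right) \left(- \frac{2525360}{31977}\right) = \frac{84612186800}{31977}$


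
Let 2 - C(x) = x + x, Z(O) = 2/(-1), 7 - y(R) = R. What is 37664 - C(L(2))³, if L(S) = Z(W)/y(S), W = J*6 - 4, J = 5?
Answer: 4705256/125 ≈ 37642.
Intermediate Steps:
y(R) = 7 - R
W = 26 (W = 5*6 - 4 = 30 - 4 = 26)
Z(O) = -2 (Z(O) = 2*(-1) = -2)
L(S) = -2/(7 - S)
C(x) = 2 - 2*x (C(x) = 2 - (x + x) = 2 - 2*x)
37664 - C(L(2))³ = 37664 - (2 - 4/(-7 + 2))³ = 37664 - (2 - 4/(-5))³ = 37664 - (2 - 4*(-1)/5)³ = 37664 - (2 - 2*(-⅖))³ = 37664 - (2 + ⅘)³ = 37664 - (14/5)³ = 37664 - 1*2744/125 = 37664 - 2744/125 = 4705256/125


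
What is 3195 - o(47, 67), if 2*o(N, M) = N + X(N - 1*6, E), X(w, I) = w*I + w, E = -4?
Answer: 3233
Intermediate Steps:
X(w, I) = w + I*w (X(w, I) = I*w + w = w + I*w)
o(N, M) = 9 - N (o(N, M) = (N + (N - 1*6)*(1 - 4))/2 = (N + (N - 6)*(-3))/2 = (N + (-6 + N)*(-3))/2 = (N + (18 - 3*N))/2 = (18 - 2*N)/2 = 9 - N)
3195 - o(47, 67) = 3195 - (9 - 1*47) = 3195 - (9 - 47) = 3195 - 1*(-38) = 3195 + 38 = 3233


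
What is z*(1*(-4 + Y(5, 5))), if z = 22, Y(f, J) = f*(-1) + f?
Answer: -88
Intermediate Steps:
Y(f, J) = 0 (Y(f, J) = -f + f = 0)
z*(1*(-4 + Y(5, 5))) = 22*(1*(-4 + 0)) = 22*(1*(-4)) = 22*(-4) = -88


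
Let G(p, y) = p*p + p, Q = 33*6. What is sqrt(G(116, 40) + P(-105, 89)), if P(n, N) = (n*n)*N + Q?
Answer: 3*sqrt(110555) ≈ 997.49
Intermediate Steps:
Q = 198
G(p, y) = p + p**2 (G(p, y) = p**2 + p = p + p**2)
P(n, N) = 198 + N*n**2 (P(n, N) = (n*n)*N + 198 = n**2*N + 198 = N*n**2 + 198 = 198 + N*n**2)
sqrt(G(116, 40) + P(-105, 89)) = sqrt(116*(1 + 116) + (198 + 89*(-105)**2)) = sqrt(116*117 + (198 + 89*11025)) = sqrt(13572 + (198 + 981225)) = sqrt(13572 + 981423) = sqrt(994995) = 3*sqrt(110555)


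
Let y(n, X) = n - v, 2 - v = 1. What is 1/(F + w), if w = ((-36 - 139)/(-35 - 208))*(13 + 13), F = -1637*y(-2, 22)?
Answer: 243/1197923 ≈ 0.00020285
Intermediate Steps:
v = 1 (v = 2 - 1*1 = 2 - 1 = 1)
y(n, X) = -1 + n (y(n, X) = n - 1*1 = n - 1 = -1 + n)
F = 4911 (F = -1637*(-1 - 2) = -1637*(-3) = 4911)
w = 4550/243 (w = -175/(-243)*26 = -175*(-1/243)*26 = (175/243)*26 = 4550/243 ≈ 18.724)
1/(F + w) = 1/(4911 + 4550/243) = 1/(1197923/243) = 243/1197923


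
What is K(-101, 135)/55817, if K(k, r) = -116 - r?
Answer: -251/55817 ≈ -0.0044968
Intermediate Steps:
K(-101, 135)/55817 = (-116 - 1*135)/55817 = (-116 - 135)*(1/55817) = -251*1/55817 = -251/55817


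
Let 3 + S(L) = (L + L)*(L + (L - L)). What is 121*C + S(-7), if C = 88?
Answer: 10743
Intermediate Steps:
S(L) = -3 + 2*L² (S(L) = -3 + (L + L)*(L + (L - L)) = -3 + (2*L)*(L + 0) = -3 + (2*L)*L = -3 + 2*L²)
121*C + S(-7) = 121*88 + (-3 + 2*(-7)²) = 10648 + (-3 + 2*49) = 10648 + (-3 + 98) = 10648 + 95 = 10743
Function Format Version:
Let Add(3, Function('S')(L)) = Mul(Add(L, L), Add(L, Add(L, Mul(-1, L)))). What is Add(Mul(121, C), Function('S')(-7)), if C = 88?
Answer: 10743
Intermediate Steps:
Function('S')(L) = Add(-3, Mul(2, Pow(L, 2))) (Function('S')(L) = Add(-3, Mul(Add(L, L), Add(L, Add(L, Mul(-1, L))))) = Add(-3, Mul(Mul(2, L), Add(L, 0))) = Add(-3, Mul(Mul(2, L), L)) = Add(-3, Mul(2, Pow(L, 2))))
Add(Mul(121, C), Function('S')(-7)) = Add(Mul(121, 88), Add(-3, Mul(2, Pow(-7, 2)))) = Add(10648, Add(-3, Mul(2, 49))) = Add(10648, Add(-3, 98)) = Add(10648, 95) = 10743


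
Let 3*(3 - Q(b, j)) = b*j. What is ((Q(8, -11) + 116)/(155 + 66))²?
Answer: 198025/439569 ≈ 0.45050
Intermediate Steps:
Q(b, j) = 3 - b*j/3
((Q(8, -11) + 116)/(155 + 66))² = (((3 - ⅓*8*(-11)) + 116)/(155 + 66))² = (((3 + 88/3) + 116)/221)² = ((97/3 + 116)*(1/221))² = ((445/3)*(1/221))² = (445/663)² = 198025/439569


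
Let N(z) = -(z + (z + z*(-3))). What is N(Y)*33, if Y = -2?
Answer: -66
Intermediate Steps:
N(z) = z (N(z) = -(z + (z - 3*z)) = -(z - 2*z) = -(-1)*z = z)
N(Y)*33 = -2*33 = -66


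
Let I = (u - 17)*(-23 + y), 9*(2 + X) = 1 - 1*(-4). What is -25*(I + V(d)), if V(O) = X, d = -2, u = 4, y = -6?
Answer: -84500/9 ≈ -9388.9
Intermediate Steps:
X = -13/9 (X = -2 + (1 - 1*(-4))/9 = -2 + (1 + 4)/9 = -2 + (⅑)*5 = -2 + 5/9 = -13/9 ≈ -1.4444)
I = 377 (I = (4 - 17)*(-23 - 6) = -13*(-29) = 377)
V(O) = -13/9
-25*(I + V(d)) = -25*(377 - 13/9) = -25*3380/9 = -84500/9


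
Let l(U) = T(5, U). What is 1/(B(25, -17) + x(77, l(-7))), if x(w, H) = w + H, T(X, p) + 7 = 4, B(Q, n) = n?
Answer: 1/57 ≈ 0.017544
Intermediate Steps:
T(X, p) = -3 (T(X, p) = -7 + 4 = -3)
l(U) = -3
x(w, H) = H + w
1/(B(25, -17) + x(77, l(-7))) = 1/(-17 + (-3 + 77)) = 1/(-17 + 74) = 1/57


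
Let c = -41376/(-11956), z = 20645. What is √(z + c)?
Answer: √3764813189/427 ≈ 143.70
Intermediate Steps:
c = 10344/2989 (c = -41376*(-1/11956) = 10344/2989 ≈ 3.4607)
√(z + c) = √(20645 + 10344/2989) = √(61718249/2989) = √3764813189/427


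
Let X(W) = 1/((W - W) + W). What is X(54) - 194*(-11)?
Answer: 115237/54 ≈ 2134.0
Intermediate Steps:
X(W) = 1/W (X(W) = 1/(0 + W) = 1/W)
X(54) - 194*(-11) = 1/54 - 194*(-11) = 1/54 + 2134 = 115237/54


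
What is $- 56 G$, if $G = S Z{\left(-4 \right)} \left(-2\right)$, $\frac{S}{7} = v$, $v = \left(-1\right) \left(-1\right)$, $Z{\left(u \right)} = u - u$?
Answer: $0$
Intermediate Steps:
$Z{\left(u \right)} = 0$
$v = 1$
$S = 7$ ($S = 7 \cdot 1 = 7$)
$G = 0$ ($G = 7 \cdot 0 \left(-2\right) = 0 \left(-2\right) = 0$)
$- 56 G = \left(-56\right) 0 = 0$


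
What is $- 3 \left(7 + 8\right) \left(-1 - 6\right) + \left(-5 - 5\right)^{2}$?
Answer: $415$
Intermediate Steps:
$- 3 \left(7 + 8\right) \left(-1 - 6\right) + \left(-5 - 5\right)^{2} = - 3 \cdot 15 \left(-7\right) + \left(-10\right)^{2} = \left(-3\right) \left(-105\right) + 100 = 315 + 100 = 415$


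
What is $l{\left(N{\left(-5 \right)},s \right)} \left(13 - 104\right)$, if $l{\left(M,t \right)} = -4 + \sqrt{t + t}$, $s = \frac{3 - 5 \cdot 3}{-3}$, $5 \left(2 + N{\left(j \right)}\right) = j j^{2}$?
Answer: $364 - 182 \sqrt{2} \approx 106.61$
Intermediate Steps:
$N{\left(j \right)} = -2 + \frac{j^{3}}{5}$ ($N{\left(j \right)} = -2 + \frac{j j^{2}}{5} = -2 + \frac{j^{3}}{5}$)
$s = 4$ ($s = \left(3 - 15\right) \left(- \frac{1}{3}\right) = \left(-12\right) \left(- \frac{1}{3}\right) = 4$)
$l{\left(M,t \right)} = -4 + \sqrt{2} \sqrt{t}$ ($l{\left(M,t \right)} = -4 + \sqrt{2 t} = -4 + \sqrt{2} \sqrt{t}$)
$l{\left(N{\left(-5 \right)},s \right)} \left(13 - 104\right) = \left(-4 + \sqrt{2} \sqrt{4}\right) \left(13 - 104\right) = \left(-4 + \sqrt{2} \cdot 2\right) \left(-91\right) = \left(-4 + 2 \sqrt{2}\right) \left(-91\right) = 364 - 182 \sqrt{2}$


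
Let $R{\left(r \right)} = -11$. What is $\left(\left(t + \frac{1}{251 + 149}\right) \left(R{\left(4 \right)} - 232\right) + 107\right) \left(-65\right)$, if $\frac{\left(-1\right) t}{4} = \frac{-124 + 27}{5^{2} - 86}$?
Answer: $- \frac{524024501}{4880} \approx -1.0738 \cdot 10^{5}$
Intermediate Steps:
$t = - \frac{388}{61}$ ($t = - 4 \frac{-124 + 27}{5^{2} - 86} = - 4 \left(- \frac{97}{25 - 86}\right) = - 4 \left(- \frac{97}{-61}\right) = - 4 \left(\left(-97\right) \left(- \frac{1}{61}\right)\right) = \left(-4\right) \frac{97}{61} = - \frac{388}{61} \approx -6.3607$)
$\left(\left(t + \frac{1}{251 + 149}\right) \left(R{\left(4 \right)} - 232\right) + 107\right) \left(-65\right) = \left(\left(- \frac{388}{61} + \frac{1}{251 + 149}\right) \left(-11 - 232\right) + 107\right) \left(-65\right) = \left(\left(- \frac{388}{61} + \frac{1}{400}\right) \left(-243\right) + 107\right) \left(-65\right) = \left(\left(- \frac{155139}{24400}\right) \left(-243\right) + 107\right) \left(-65\right) = \left(\frac{37698777}{24400} + 107\right) \left(-65\right) = \frac{40309577}{24400} \left(-65\right) = - \frac{524024501}{4880}$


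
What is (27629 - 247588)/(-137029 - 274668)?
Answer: 219959/411697 ≈ 0.53427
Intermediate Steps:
(27629 - 247588)/(-137029 - 274668) = -219959/(-411697) = -219959*(-1/411697) = 219959/411697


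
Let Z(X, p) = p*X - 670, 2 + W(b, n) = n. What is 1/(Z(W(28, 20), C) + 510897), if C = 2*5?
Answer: 1/510407 ≈ 1.9592e-6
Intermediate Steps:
W(b, n) = -2 + n
C = 10
Z(X, p) = -670 + X*p (Z(X, p) = X*p - 670 = -670 + X*p)
1/(Z(W(28, 20), C) + 510897) = 1/((-670 + (-2 + 20)*10) + 510897) = 1/((-670 + 18*10) + 510897) = 1/((-670 + 180) + 510897) = 1/(-490 + 510897) = 1/510407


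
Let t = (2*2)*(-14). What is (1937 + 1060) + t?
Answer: 2941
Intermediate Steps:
t = -56 (t = 4*(-14) = -56)
(1937 + 1060) + t = (1937 + 1060) - 56 = 2997 - 56 = 2941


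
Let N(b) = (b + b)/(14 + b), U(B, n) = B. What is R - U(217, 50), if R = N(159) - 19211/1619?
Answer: -63587540/280087 ≈ -227.03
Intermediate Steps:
N(b) = 2*b/(14 + b) (N(b) = (2*b)/(14 + b) = 2*b/(14 + b))
R = -2808661/280087 (R = 2*159/(14 + 159) - 19211/1619 = 2*159/173 - 19211/1619 = 2*159*(1/173) - 1*19211/1619 = 318/173 - 19211/1619 = -2808661/280087 ≈ -10.028)
R - U(217, 50) = -2808661/280087 - 1*217 = -2808661/280087 - 217 = -63587540/280087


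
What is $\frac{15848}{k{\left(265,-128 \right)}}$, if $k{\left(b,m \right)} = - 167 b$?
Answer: $- \frac{15848}{44255} \approx -0.35811$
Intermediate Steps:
$\frac{15848}{k{\left(265,-128 \right)}} = \frac{15848}{\left(-167\right) 265} = \frac{15848}{-44255} = 15848 \left(- \frac{1}{44255}\right) = - \frac{15848}{44255}$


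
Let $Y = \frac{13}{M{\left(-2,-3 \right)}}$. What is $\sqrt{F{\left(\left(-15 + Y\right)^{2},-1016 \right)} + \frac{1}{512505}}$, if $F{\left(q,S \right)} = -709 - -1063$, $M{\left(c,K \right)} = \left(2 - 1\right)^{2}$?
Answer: $\frac{\sqrt{10331347474595}}{170835} \approx 18.815$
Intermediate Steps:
$M{\left(c,K \right)} = 1$ ($M{\left(c,K \right)} = 1^{2} = 1$)
$Y = 13$ ($Y = \frac{13}{1} = 13 \cdot 1 = 13$)
$F{\left(q,S \right)} = 354$ ($F{\left(q,S \right)} = -709 + 1063 = 354$)
$\sqrt{F{\left(\left(-15 + Y\right)^{2},-1016 \right)} + \frac{1}{512505}} = \sqrt{354 + \frac{1}{512505}} = \sqrt{\frac{181426771}{512505}} = \frac{\sqrt{10331347474595}}{170835}$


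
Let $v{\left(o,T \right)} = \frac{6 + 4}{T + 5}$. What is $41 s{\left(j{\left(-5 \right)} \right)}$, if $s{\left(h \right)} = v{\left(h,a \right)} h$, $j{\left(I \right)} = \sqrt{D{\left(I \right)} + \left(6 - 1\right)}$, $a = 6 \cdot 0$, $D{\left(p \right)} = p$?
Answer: $0$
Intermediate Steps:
$a = 0$
$v{\left(o,T \right)} = \frac{10}{5 + T}$
$j{\left(I \right)} = \sqrt{5 + I}$ ($j{\left(I \right)} = \sqrt{I + \left(6 - 1\right)} = \sqrt{I + 5} = \sqrt{5 + I}$)
$s{\left(h \right)} = 2 h$ ($s{\left(h \right)} = \frac{10}{5 + 0} h = \frac{10}{5} h = 10 \cdot \frac{1}{5} h = 2 h$)
$41 s{\left(j{\left(-5 \right)} \right)} = 41 \cdot 2 \sqrt{5 - 5} = 41 \cdot 2 \sqrt{0} = 41 \cdot 2 \cdot 0 = 41 \cdot 0 = 0$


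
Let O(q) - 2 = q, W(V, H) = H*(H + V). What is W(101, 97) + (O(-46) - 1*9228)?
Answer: 9934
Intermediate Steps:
O(q) = 2 + q
W(101, 97) + (O(-46) - 1*9228) = 97*(97 + 101) + ((2 - 46) - 1*9228) = 97*198 + (-44 - 9228) = 19206 - 9272 = 9934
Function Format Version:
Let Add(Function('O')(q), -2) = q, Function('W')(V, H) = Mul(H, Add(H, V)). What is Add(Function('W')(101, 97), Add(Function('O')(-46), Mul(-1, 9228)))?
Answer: 9934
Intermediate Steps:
Function('O')(q) = Add(2, q)
Add(Function('W')(101, 97), Add(Function('O')(-46), Mul(-1, 9228))) = Add(Mul(97, Add(97, 101)), Add(Add(2, -46), Mul(-1, 9228))) = Add(Mul(97, 198), Add(-44, -9228)) = Add(19206, -9272) = 9934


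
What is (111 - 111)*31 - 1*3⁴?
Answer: -81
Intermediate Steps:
(111 - 111)*31 - 1*3⁴ = 0*31 - 1*81 = 0 - 81 = -81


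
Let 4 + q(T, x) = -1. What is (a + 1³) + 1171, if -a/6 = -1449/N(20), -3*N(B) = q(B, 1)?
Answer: 31942/5 ≈ 6388.4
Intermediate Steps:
q(T, x) = -5 (q(T, x) = -4 - 1 = -5)
N(B) = 5/3 (N(B) = -⅓*(-5) = 5/3)
a = 26082/5 (a = -(-8694)/5/3 = -(-8694)*3/5 = -6*(-4347/5) = 26082/5 ≈ 5216.4)
(a + 1³) + 1171 = (26082/5 + 1³) + 1171 = (26082/5 + 1) + 1171 = 26087/5 + 1171 = 31942/5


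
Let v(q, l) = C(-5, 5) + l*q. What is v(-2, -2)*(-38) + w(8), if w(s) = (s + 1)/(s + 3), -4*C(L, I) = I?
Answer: -2281/22 ≈ -103.68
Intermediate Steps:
C(L, I) = -I/4
w(s) = (1 + s)/(3 + s)
v(q, l) = -5/4 + l*q (v(q, l) = -¼*5 + l*q = -5/4 + l*q)
v(-2, -2)*(-38) + w(8) = (-5/4 - 2*(-2))*(-38) + (1 + 8)/(3 + 8) = (-5/4 + 4)*(-38) + 9/11 = (11/4)*(-38) + (1/11)*9 = -209/2 + 9/11 = -2281/22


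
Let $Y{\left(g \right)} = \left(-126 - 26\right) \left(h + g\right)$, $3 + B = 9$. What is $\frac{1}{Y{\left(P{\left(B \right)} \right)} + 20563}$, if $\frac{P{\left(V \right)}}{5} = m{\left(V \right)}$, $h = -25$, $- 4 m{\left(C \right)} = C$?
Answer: $\frac{1}{25503} \approx 3.9211 \cdot 10^{-5}$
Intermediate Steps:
$B = 6$ ($B = -3 + 9 = 6$)
$m{\left(C \right)} = - \frac{C}{4}$
$P{\left(V \right)} = - \frac{5 V}{4}$ ($P{\left(V \right)} = 5 \left(- \frac{V}{4}\right) = - \frac{5 V}{4}$)
$Y{\left(g \right)} = 3800 - 152 g$ ($Y{\left(g \right)} = \left(-126 - 26\right) \left(-25 + g\right) = - 152 \left(-25 + g\right) = 3800 - 152 g$)
$\frac{1}{Y{\left(P{\left(B \right)} \right)} + 20563} = \frac{1}{\left(3800 - 152 \left(\left(- \frac{5}{4}\right) 6\right)\right) + 20563} = \frac{1}{\left(3800 - -1140\right) + 20563} = \frac{1}{\left(3800 + 1140\right) + 20563} = \frac{1}{4940 + 20563} = \frac{1}{25503}$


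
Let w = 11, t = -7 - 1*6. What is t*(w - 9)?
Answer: -26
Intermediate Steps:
t = -13 (t = -7 - 6 = -13)
t*(w - 9) = -13*(11 - 9) = -13*2 = -26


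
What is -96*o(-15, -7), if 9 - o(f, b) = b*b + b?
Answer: 3168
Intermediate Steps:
o(f, b) = 9 - b - b**2 (o(f, b) = 9 - (b*b + b) = 9 - (b**2 + b) = 9 - (b + b**2) = 9 + (-b - b**2) = 9 - b - b**2)
-96*o(-15, -7) = -96*(9 - 1*(-7) - 1*(-7)**2) = -96*(9 + 7 - 1*49) = -96*(9 + 7 - 49) = -96*(-33) = 3168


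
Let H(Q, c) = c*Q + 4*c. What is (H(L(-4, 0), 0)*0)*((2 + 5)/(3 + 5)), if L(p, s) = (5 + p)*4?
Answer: 0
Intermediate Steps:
L(p, s) = 20 + 4*p
H(Q, c) = 4*c + Q*c (H(Q, c) = Q*c + 4*c = 4*c + Q*c)
(H(L(-4, 0), 0)*0)*((2 + 5)/(3 + 5)) = ((0*(4 + (20 + 4*(-4))))*0)*((2 + 5)/(3 + 5)) = ((0*(4 + (20 - 16)))*0)*(7/8) = ((0*(4 + 4))*0)*(7*(⅛)) = ((0*8)*0)*(7/8) = (0*0)*(7/8) = 0*(7/8) = 0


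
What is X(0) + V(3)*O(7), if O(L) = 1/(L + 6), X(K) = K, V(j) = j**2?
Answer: 9/13 ≈ 0.69231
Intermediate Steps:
O(L) = 1/(6 + L)
X(0) + V(3)*O(7) = 0 + 3**2/(6 + 7) = 0 + 9/13 = 9/13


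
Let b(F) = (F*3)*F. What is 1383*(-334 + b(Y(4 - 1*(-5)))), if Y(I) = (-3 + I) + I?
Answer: 471603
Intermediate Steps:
Y(I) = -3 + 2*I
b(F) = 3*F² (b(F) = (3*F)*F = 3*F²)
1383*(-334 + b(Y(4 - 1*(-5)))) = 1383*(-334 + 3*(-3 + 2*(4 - 1*(-5)))²) = 1383*(-334 + 3*(-3 + 2*(4 + 5))²) = 1383*(-334 + 3*(-3 + 2*9)²) = 1383*(-334 + 3*(-3 + 18)²) = 1383*(-334 + 3*15²) = 1383*(-334 + 3*225) = 1383*(-334 + 675) = 1383*341 = 471603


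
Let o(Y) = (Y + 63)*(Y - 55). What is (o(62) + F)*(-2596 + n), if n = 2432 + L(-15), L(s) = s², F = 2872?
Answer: 228567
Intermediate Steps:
o(Y) = (-55 + Y)*(63 + Y) (o(Y) = (63 + Y)*(-55 + Y) = (-55 + Y)*(63 + Y))
n = 2657 (n = 2432 + (-15)² = 2432 + 225 = 2657)
(o(62) + F)*(-2596 + n) = ((-3465 + 62² + 8*62) + 2872)*(-2596 + 2657) = ((-3465 + 3844 + 496) + 2872)*61 = (875 + 2872)*61 = 3747*61 = 228567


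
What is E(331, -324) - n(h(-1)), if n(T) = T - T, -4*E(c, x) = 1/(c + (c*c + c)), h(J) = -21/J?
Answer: -1/440892 ≈ -2.2681e-6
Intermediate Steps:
E(c, x) = -1/(4*(c² + 2*c)) (E(c, x) = -1/(4*(c + (c*c + c))) = -1/(4*(c + (c² + c))) = -1/(4*(c + (c + c²))) = -1/(4*(c² + 2*c)))
n(T) = 0
E(331, -324) - n(h(-1)) = -¼/(331*(2 + 331)) - 1*0 = -¼*1/331/333 + 0 = -¼*1/331*1/333 + 0 = -1/440892 + 0 = -1/440892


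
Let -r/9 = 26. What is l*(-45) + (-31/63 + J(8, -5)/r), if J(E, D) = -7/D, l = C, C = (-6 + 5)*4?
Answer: 1470121/8190 ≈ 179.50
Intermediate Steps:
r = -234 (r = -9*26 = -234)
C = -4 (C = -1*4 = -4)
l = -4
l*(-45) + (-31/63 + J(8, -5)/r) = -4*(-45) + (-31/63 - 7/(-5)/(-234)) = 180 + (-31*1/63 - 7*(-⅕)*(-1/234)) = 180 + (-31/63 + (7/5)*(-1/234)) = 180 + (-31/63 - 7/1170) = 180 - 4079/8190 = 1470121/8190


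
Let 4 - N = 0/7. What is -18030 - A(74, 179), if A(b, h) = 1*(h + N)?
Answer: -18213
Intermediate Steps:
N = 4 (N = 4 - 0/7 = 4 - 1*0 = 4 + 0 = 4)
A(b, h) = 4 + h (A(b, h) = 1*(h + 4) = 1*(4 + h) = 4 + h)
-18030 - A(74, 179) = -18030 - (4 + 179) = -18030 - 1*183 = -18030 - 183 = -18213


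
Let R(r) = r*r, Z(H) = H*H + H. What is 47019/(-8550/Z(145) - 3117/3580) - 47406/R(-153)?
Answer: -926918318377466/25124590989 ≈ -36893.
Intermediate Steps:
Z(H) = H + H² (Z(H) = H² + H = H + H²)
R(r) = r²
47019/(-8550/Z(145) - 3117/3580) - 47406/R(-153) = 47019/(-8550*1/(145*(1 + 145)) - 3117/3580) - 47406/((-153)²) = 47019/(-8550/(145*146) - 3117*1/3580) - 47406/23409 = 47019/(-8550/21170 - 3117/3580) - 47406*1/23409 = 47019/(-8550*1/21170 - 3117/3580) - 15802/7803 = 47019/(-855/2117 - 3117/3580) - 15802/7803 = 47019/(-9659589/7578860) - 15802/7803 = 47019*(-7578860/9659589) - 15802/7803 = -118783472780/3219863 - 15802/7803 = -926918318377466/25124590989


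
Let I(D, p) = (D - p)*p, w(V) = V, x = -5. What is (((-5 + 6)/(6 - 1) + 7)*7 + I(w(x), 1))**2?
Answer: 49284/25 ≈ 1971.4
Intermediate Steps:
I(D, p) = p*(D - p)
(((-5 + 6)/(6 - 1) + 7)*7 + I(w(x), 1))**2 = (((-5 + 6)/(6 - 1) + 7)*7 + 1*(-5 - 1*1))**2 = ((1/5 + 7)*7 + 1*(-5 - 1))**2 = ((1*(1/5) + 7)*7 + 1*(-6))**2 = ((1/5 + 7)*7 - 6)**2 = ((36/5)*7 - 6)**2 = (252/5 - 6)**2 = (222/5)**2 = 49284/25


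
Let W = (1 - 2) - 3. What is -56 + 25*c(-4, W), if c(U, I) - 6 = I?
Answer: -6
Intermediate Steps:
W = -4 (W = -1 - 3 = -4)
c(U, I) = 6 + I
-56 + 25*c(-4, W) = -56 + 25*(6 - 4) = -56 + 25*2 = -56 + 50 = -6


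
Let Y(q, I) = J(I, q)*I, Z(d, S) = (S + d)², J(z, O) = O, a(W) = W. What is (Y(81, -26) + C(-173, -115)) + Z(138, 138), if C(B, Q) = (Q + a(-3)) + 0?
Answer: 73952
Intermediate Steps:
C(B, Q) = -3 + Q (C(B, Q) = (Q - 3) + 0 = (-3 + Q) + 0 = -3 + Q)
Y(q, I) = I*q (Y(q, I) = q*I = I*q)
(Y(81, -26) + C(-173, -115)) + Z(138, 138) = (-26*81 + (-3 - 115)) + (138 + 138)² = (-2106 - 118) + 276² = -2224 + 76176 = 73952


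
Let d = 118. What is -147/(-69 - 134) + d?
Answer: 3443/29 ≈ 118.72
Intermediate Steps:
-147/(-69 - 134) + d = -147/(-69 - 134) + 118 = -147/(-203) + 118 = -1/203*(-147) + 118 = 21/29 + 118 = 3443/29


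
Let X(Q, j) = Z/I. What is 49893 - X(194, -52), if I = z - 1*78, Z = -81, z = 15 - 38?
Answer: 5039112/101 ≈ 49892.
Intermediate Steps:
z = -23
I = -101 (I = -23 - 1*78 = -23 - 78 = -101)
X(Q, j) = 81/101 (X(Q, j) = -81/(-101) = -81*(-1/101) = 81/101)
49893 - X(194, -52) = 49893 - 1*81/101 = 49893 - 81/101 = 5039112/101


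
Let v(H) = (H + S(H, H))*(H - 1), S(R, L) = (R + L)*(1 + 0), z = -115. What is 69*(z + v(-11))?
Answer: 19389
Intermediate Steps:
S(R, L) = L + R (S(R, L) = (L + R)*1 = L + R)
v(H) = 3*H*(-1 + H) (v(H) = (H + (H + H))*(H - 1) = (H + 2*H)*(-1 + H) = (3*H)*(-1 + H) = 3*H*(-1 + H))
69*(z + v(-11)) = 69*(-115 + 3*(-11)*(-1 - 11)) = 69*(-115 + 3*(-11)*(-12)) = 69*(-115 + 396) = 69*281 = 19389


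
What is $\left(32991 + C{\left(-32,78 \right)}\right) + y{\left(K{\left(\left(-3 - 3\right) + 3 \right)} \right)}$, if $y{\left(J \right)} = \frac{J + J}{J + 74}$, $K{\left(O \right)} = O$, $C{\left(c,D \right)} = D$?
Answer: $\frac{2347893}{71} \approx 33069.0$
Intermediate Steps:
$y{\left(J \right)} = \frac{2 J}{74 + J}$
$\left(32991 + C{\left(-32,78 \right)}\right) + y{\left(K{\left(\left(-3 - 3\right) + 3 \right)} \right)} = \left(32991 + 78\right) + \frac{2 \left(\left(-3 - 3\right) + 3\right)}{74 + \left(\left(-3 - 3\right) + 3\right)} = 33069 + \frac{2 \left(-6 + 3\right)}{74 + \left(-6 + 3\right)} = 33069 + 2 \left(-3\right) \frac{1}{74 - 3} = 33069 + 2 \left(-3\right) \frac{1}{71} = 33069 - \frac{6}{71} = \frac{2347893}{71}$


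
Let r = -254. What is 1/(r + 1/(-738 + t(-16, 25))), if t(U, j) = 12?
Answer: -726/184405 ≈ -0.0039370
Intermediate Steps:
1/(r + 1/(-738 + t(-16, 25))) = 1/(-254 + 1/(-738 + 12)) = 1/(-254 + 1/(-726)) = 1/(-254 - 1/726) = 1/(-184405/726) = -726/184405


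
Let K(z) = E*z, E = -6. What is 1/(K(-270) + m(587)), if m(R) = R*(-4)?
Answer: -1/728 ≈ -0.0013736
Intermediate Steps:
m(R) = -4*R
K(z) = -6*z
1/(K(-270) + m(587)) = 1/(-6*(-270) - 4*587) = 1/(1620 - 2348) = 1/(-728) = -1/728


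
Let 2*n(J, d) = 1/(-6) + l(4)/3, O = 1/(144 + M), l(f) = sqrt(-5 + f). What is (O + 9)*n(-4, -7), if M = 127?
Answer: -610/813 + 1220*I/813 ≈ -0.75031 + 1.5006*I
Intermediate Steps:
O = 1/271 (O = 1/(144 + 127) = 1/271 ≈ 0.0036900)
n(J, d) = -1/12 + I/6 (n(J, d) = (1/(-6) + sqrt(-5 + 4)/3)/2 = (1*(-1/6) + sqrt(-1)*(1/3))/2 = (-1/6 + I*(1/3))/2 = (-1/6 + I/3)/2 = -1/12 + I/6)
(O + 9)*n(-4, -7) = (1/271 + 9)*(-1/12 + I/6) = 2440*(-1/12 + I/6)/271 = -610/813 + 1220*I/813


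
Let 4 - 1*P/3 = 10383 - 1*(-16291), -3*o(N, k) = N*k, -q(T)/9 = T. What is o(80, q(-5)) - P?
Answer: 78810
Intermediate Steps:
q(T) = -9*T
o(N, k) = -N*k/3
P = -80010 (P = 12 - 3*(10383 - 1*(-16291)) = 12 - 3*(10383 + 16291) = 12 - 3*26674 = 12 - 80022 = -80010)
o(80, q(-5)) - P = -⅓*80*(-9*(-5)) - 1*(-80010) = -⅓*80*45 + 80010 = -1200 + 80010 = 78810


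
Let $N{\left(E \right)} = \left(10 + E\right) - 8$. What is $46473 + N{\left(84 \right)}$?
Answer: $46559$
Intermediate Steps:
$N{\left(E \right)} = 2 + E$
$46473 + N{\left(84 \right)} = 46473 + \left(2 + 84\right) = 46473 + 86 = 46559$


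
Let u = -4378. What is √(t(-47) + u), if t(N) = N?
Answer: 5*I*√177 ≈ 66.521*I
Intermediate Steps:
√(t(-47) + u) = √(-47 - 4378) = √(-4425) = 5*I*√177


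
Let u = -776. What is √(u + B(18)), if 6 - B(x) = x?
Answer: 2*I*√197 ≈ 28.071*I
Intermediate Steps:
B(x) = 6 - x
√(u + B(18)) = √(-776 + (6 - 1*18)) = √(-776 + (6 - 18)) = √(-776 - 12) = √(-788) = 2*I*√197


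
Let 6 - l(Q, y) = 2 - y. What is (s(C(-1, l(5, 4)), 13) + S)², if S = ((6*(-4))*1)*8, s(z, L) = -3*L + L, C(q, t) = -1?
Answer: 47524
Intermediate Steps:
l(Q, y) = 4 + y (l(Q, y) = 6 - (2 - y) = 6 + (-2 + y) = 4 + y)
s(z, L) = -2*L
S = -192 (S = -24*1*8 = -24*8 = -192)
(s(C(-1, l(5, 4)), 13) + S)² = (-2*13 - 192)² = (-26 - 192)² = (-218)² = 47524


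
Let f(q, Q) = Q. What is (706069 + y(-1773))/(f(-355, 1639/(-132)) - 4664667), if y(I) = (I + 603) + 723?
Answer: -8467464/55976153 ≈ -0.15127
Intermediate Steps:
y(I) = 1326 + I (y(I) = (603 + I) + 723 = 1326 + I)
(706069 + y(-1773))/(f(-355, 1639/(-132)) - 4664667) = (706069 + (1326 - 1773))/(1639/(-132) - 4664667) = (706069 - 447)/(1639*(-1/132) - 4664667) = 705622/(-149/12 - 4664667) = 705622/(-55976153/12) = 705622*(-12/55976153) = -8467464/55976153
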